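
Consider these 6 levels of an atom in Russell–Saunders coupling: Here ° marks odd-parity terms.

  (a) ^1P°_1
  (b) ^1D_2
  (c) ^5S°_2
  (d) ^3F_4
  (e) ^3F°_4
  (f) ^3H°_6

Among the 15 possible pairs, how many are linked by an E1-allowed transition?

(a)–(b): allowed.
(a)–(c): forbidden (parity, ΔS).
(a)–(d): forbidden (ΔS, ΔL, ΔJ).
(a)–(e): forbidden (parity, ΔS, ΔL, ΔJ).
(a)–(f): forbidden (parity, ΔS, ΔL, ΔJ).
(b)–(c): forbidden (ΔS, ΔL).
(b)–(d): forbidden (parity, ΔS, ΔJ).
(b)–(e): forbidden (ΔS, ΔJ).
(b)–(f): forbidden (ΔS, ΔL, ΔJ).
(c)–(d): forbidden (ΔS, ΔL, ΔJ).
(c)–(e): forbidden (parity, ΔS, ΔL, ΔJ).
(c)–(f): forbidden (parity, ΔS, ΔL, ΔJ).
(d)–(e): allowed.
(d)–(f): forbidden (ΔL, ΔJ).
(e)–(f): forbidden (parity, ΔL, ΔJ).
Allowed pairs: 2 of 15.

2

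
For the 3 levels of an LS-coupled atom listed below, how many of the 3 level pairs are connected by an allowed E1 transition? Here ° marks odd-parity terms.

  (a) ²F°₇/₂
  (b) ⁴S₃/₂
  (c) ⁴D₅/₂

(a)–(b): forbidden (ΔS, ΔL, ΔJ).
(a)–(c): forbidden (ΔS).
(b)–(c): forbidden (parity, ΔL).
Allowed pairs: 0 of 3.

0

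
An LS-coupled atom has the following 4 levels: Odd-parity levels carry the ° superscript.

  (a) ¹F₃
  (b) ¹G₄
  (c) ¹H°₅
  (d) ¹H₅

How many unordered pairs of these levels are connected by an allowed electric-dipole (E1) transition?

(a)–(b): forbidden (parity).
(a)–(c): forbidden (ΔL, ΔJ).
(a)–(d): forbidden (parity, ΔL, ΔJ).
(b)–(c): allowed.
(b)–(d): forbidden (parity).
(c)–(d): allowed.
Allowed pairs: 2 of 6.

2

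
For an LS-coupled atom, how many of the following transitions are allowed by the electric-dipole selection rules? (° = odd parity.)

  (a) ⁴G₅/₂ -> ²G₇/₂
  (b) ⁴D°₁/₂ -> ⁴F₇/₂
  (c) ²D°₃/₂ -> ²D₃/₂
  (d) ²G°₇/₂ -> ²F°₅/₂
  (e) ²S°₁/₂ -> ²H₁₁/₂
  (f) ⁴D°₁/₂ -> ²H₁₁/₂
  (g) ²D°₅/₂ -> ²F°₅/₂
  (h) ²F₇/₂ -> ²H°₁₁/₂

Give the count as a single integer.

1

(a) forbidden (parity, ΔS fail)
(b) forbidden (ΔJ fails)
(c) allowed
(d) forbidden (parity fails)
(e) forbidden (ΔL, ΔJ fail)
(f) forbidden (ΔS, ΔL, ΔJ fail)
(g) forbidden (parity fails)
(h) forbidden (ΔL, ΔJ fail)
Total allowed: 1 of 8.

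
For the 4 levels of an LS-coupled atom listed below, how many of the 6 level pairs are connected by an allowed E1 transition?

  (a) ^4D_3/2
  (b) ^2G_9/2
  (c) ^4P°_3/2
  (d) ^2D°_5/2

(a)–(b): forbidden (parity, ΔS, ΔL, ΔJ).
(a)–(c): allowed.
(a)–(d): forbidden (ΔS).
(b)–(c): forbidden (ΔS, ΔL, ΔJ).
(b)–(d): forbidden (ΔL, ΔJ).
(c)–(d): forbidden (parity, ΔS).
Allowed pairs: 1 of 6.

1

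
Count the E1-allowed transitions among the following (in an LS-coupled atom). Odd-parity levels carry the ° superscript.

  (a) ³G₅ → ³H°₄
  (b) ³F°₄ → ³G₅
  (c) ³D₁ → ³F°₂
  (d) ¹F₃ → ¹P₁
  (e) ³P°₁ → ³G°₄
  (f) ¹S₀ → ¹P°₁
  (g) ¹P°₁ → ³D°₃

4

(a) allowed
(b) allowed
(c) allowed
(d) forbidden (parity, ΔL, ΔJ fail)
(e) forbidden (parity, ΔL, ΔJ fail)
(f) allowed
(g) forbidden (parity, ΔS, ΔJ fail)
Total allowed: 4 of 7.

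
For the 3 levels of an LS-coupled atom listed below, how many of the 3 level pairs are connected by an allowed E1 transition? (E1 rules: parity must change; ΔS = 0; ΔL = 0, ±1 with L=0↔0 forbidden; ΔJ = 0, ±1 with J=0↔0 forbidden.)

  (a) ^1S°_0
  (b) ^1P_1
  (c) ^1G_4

1

(a)–(b): allowed.
(a)–(c): forbidden (ΔL, ΔJ).
(b)–(c): forbidden (parity, ΔL, ΔJ).
Allowed pairs: 1 of 3.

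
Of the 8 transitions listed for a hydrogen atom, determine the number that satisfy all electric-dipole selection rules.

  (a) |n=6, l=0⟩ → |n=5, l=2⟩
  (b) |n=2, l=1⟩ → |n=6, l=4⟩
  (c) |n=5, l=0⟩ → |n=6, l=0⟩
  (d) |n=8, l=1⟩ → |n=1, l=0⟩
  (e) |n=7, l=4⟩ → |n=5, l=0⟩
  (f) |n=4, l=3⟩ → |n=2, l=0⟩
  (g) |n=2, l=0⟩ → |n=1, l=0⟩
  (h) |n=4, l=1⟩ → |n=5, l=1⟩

(a) forbidden — Δl = +2 (E1 requires Δl = ±1)
(b) forbidden — Δl = +3 (E1 requires Δl = ±1)
(c) forbidden — Δl = +0 (E1 requires Δl = ±1)
(d) allowed
(e) forbidden — Δl = -4 (E1 requires Δl = ±1)
(f) forbidden — Δl = -3 (E1 requires Δl = ±1)
(g) forbidden — Δl = +0 (E1 requires Δl = ±1)
(h) forbidden — Δl = +0 (E1 requires Δl = ±1)
Total allowed: 1 of 8.

1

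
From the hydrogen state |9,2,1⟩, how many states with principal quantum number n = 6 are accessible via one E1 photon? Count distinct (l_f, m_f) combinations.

E1 requires Δl = ±1, so l_f ∈ {1, 3}; with 0 ≤ l_f ≤ n_f−1 = 5, the allowed l_f values are {1, 3}.
For l_f = 1: m_f ∈ {m_i−1, m_i, m_i+1} ∩ [−1, 1] = {0, 1} → 2 states.
For l_f = 3: m_f ∈ {m_i−1, m_i, m_i+1} ∩ [−3, 3] = {0, 1, 2} → 3 states.
Total: 5.

5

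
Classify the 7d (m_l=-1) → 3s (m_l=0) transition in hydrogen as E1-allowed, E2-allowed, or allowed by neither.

E2

Δl = 0 − 2 = -2; l_i + l_f = 2.
Δm_l = +1.
E1 (Δl = ±1, |Δm_l| ≤ 1): not satisfied.
E2 (Δl = 0,±2, l_i+l_f ≥ 2, |Δm_l| ≤ 2): satisfied.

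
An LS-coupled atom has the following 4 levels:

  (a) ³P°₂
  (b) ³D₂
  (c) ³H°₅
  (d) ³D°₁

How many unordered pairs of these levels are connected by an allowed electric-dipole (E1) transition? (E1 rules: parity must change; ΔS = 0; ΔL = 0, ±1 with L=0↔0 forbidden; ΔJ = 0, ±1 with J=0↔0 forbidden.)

2

(a)–(b): allowed.
(a)–(c): forbidden (parity, ΔL, ΔJ).
(a)–(d): forbidden (parity).
(b)–(c): forbidden (ΔL, ΔJ).
(b)–(d): allowed.
(c)–(d): forbidden (parity, ΔL, ΔJ).
Allowed pairs: 2 of 6.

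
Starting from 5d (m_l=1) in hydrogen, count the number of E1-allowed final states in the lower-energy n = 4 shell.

E1 requires Δl = ±1, so l_f ∈ {1, 3}; with 0 ≤ l_f ≤ n_f−1 = 3, the allowed l_f values are {1, 3}.
For l_f = 1: m_f ∈ {m_i−1, m_i, m_i+1} ∩ [−1, 1] = {0, 1} → 2 states.
For l_f = 3: m_f ∈ {m_i−1, m_i, m_i+1} ∩ [−3, 3] = {0, 1, 2} → 3 states.
Total: 5.

5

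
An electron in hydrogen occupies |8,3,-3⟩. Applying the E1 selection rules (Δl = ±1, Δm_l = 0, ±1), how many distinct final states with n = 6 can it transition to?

4

E1 requires Δl = ±1, so l_f ∈ {2, 4}; with 0 ≤ l_f ≤ n_f−1 = 5, the allowed l_f values are {2, 4}.
For l_f = 2: m_f ∈ {m_i−1, m_i, m_i+1} ∩ [−2, 2] = {-2} → 1 state.
For l_f = 4: m_f ∈ {m_i−1, m_i, m_i+1} ∩ [−4, 4] = {-4, -3, -2} → 3 states.
Total: 4.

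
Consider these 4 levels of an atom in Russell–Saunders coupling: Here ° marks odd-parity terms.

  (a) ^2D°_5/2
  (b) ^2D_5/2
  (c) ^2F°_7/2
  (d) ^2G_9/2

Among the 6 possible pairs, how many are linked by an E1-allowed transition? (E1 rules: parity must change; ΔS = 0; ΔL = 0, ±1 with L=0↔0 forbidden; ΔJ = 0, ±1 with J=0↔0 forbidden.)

3

(a)–(b): allowed.
(a)–(c): forbidden (parity).
(a)–(d): forbidden (ΔL, ΔJ).
(b)–(c): allowed.
(b)–(d): forbidden (parity, ΔL, ΔJ).
(c)–(d): allowed.
Allowed pairs: 3 of 6.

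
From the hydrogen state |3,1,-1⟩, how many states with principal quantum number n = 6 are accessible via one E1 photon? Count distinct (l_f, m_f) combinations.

4

E1 requires Δl = ±1, so l_f ∈ {0, 2}; with 0 ≤ l_f ≤ n_f−1 = 5, the allowed l_f values are {0, 2}.
For l_f = 0: m_f ∈ {m_i−1, m_i, m_i+1} ∩ [−0, 0] = {0} → 1 state.
For l_f = 2: m_f ∈ {m_i−1, m_i, m_i+1} ∩ [−2, 2] = {-2, -1, 0} → 3 states.
Total: 4.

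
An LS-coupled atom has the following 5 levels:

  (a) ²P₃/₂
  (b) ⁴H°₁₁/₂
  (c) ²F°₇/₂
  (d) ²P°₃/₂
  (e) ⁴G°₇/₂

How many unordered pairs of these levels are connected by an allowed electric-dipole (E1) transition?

(a)–(b): forbidden (ΔS, ΔL, ΔJ).
(a)–(c): forbidden (ΔL, ΔJ).
(a)–(d): allowed.
(a)–(e): forbidden (ΔS, ΔL, ΔJ).
(b)–(c): forbidden (parity, ΔS, ΔL, ΔJ).
(b)–(d): forbidden (parity, ΔS, ΔL, ΔJ).
(b)–(e): forbidden (parity, ΔJ).
(c)–(d): forbidden (parity, ΔL, ΔJ).
(c)–(e): forbidden (parity, ΔS).
(d)–(e): forbidden (parity, ΔS, ΔL, ΔJ).
Allowed pairs: 1 of 10.

1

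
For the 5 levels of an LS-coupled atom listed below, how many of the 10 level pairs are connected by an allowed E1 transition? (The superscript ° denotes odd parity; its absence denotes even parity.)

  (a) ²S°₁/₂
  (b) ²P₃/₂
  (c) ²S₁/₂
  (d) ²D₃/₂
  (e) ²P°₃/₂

4

(a)–(b): allowed.
(a)–(c): forbidden (ΔL).
(a)–(d): forbidden (ΔL).
(a)–(e): forbidden (parity).
(b)–(c): forbidden (parity).
(b)–(d): forbidden (parity).
(b)–(e): allowed.
(c)–(d): forbidden (parity, ΔL).
(c)–(e): allowed.
(d)–(e): allowed.
Allowed pairs: 4 of 10.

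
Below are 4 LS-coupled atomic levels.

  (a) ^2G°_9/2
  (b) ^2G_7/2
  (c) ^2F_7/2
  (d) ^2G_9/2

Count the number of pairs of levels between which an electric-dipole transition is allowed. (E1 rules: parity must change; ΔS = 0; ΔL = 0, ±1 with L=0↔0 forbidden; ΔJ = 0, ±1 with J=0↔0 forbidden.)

3

(a)–(b): allowed.
(a)–(c): allowed.
(a)–(d): allowed.
(b)–(c): forbidden (parity).
(b)–(d): forbidden (parity).
(c)–(d): forbidden (parity).
Allowed pairs: 3 of 6.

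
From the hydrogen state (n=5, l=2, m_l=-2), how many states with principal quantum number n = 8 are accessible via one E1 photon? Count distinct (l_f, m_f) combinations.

4

E1 requires Δl = ±1, so l_f ∈ {1, 3}; with 0 ≤ l_f ≤ n_f−1 = 7, the allowed l_f values are {1, 3}.
For l_f = 1: m_f ∈ {m_i−1, m_i, m_i+1} ∩ [−1, 1] = {-1} → 1 state.
For l_f = 3: m_f ∈ {m_i−1, m_i, m_i+1} ∩ [−3, 3] = {-3, -2, -1} → 3 states.
Total: 4.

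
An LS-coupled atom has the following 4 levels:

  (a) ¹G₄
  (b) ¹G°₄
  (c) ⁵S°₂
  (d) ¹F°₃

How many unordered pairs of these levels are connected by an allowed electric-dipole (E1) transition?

(a)–(b): allowed.
(a)–(c): forbidden (ΔS, ΔL, ΔJ).
(a)–(d): allowed.
(b)–(c): forbidden (parity, ΔS, ΔL, ΔJ).
(b)–(d): forbidden (parity).
(c)–(d): forbidden (parity, ΔS, ΔL).
Allowed pairs: 2 of 6.

2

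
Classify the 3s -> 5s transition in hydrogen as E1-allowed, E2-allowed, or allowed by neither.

neither

Δl = 0 − 0 = +0; l_i + l_f = 0.
E1 (Δl = ±1): not satisfied.
E2 (Δl = 0,±2, l_i+l_f ≥ 2): not satisfied.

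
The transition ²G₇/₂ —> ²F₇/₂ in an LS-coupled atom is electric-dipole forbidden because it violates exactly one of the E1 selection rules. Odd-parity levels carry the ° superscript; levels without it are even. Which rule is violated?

parity

Initial level: S=1/2, L=4, J=7/2, parity even. Final level: S=1/2, L=3, J=7/2, parity even.
Parity must change: even → even — fails.
ΔS = 0: S: 1/2 → 1/2 — ok.
ΔL = 0, ±1 (not L=0↔0): L: 4 → 3, ΔL = -1 — ok.
ΔJ = 0, ±1 (not J=0↔0): J: 7/2 → 7/2, ΔJ = +0 — ok.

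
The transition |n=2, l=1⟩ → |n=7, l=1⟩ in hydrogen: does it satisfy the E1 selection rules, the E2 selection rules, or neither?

E2

Δl = 1 − 1 = +0; l_i + l_f = 2.
E1 (Δl = ±1): not satisfied.
E2 (Δl = 0,±2, l_i+l_f ≥ 2): satisfied.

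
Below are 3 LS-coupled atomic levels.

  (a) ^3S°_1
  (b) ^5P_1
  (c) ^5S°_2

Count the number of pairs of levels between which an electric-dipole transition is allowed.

(a)–(b): forbidden (ΔS).
(a)–(c): forbidden (parity, ΔS, ΔL).
(b)–(c): allowed.
Allowed pairs: 1 of 3.

1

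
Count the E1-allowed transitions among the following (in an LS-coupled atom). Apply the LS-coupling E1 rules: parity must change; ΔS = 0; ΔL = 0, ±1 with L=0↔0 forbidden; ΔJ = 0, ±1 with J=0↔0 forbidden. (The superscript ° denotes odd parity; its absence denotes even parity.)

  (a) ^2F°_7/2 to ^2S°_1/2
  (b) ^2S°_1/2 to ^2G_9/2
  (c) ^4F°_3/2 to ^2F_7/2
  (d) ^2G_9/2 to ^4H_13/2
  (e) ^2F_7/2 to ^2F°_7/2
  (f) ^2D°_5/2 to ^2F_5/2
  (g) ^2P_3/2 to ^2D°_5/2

3

(a) forbidden (parity, ΔL, ΔJ fail)
(b) forbidden (ΔL, ΔJ fail)
(c) forbidden (ΔS, ΔJ fail)
(d) forbidden (parity, ΔS, ΔJ fail)
(e) allowed
(f) allowed
(g) allowed
Total allowed: 3 of 7.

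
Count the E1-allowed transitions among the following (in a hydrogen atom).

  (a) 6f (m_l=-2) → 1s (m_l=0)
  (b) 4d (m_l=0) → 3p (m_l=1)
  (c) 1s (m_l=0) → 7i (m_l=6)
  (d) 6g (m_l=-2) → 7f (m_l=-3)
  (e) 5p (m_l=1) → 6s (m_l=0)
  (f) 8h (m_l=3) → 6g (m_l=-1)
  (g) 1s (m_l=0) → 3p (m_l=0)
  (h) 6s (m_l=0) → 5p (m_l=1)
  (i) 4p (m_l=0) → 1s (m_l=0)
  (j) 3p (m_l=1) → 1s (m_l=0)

7

(a) forbidden — Δl = -3 (E1 requires Δl = ±1); Δm_l = +2 (E1 requires Δm_l = 0, ±1)
(b) allowed
(c) forbidden — Δl = +6 (E1 requires Δl = ±1); Δm_l = +6 (E1 requires Δm_l = 0, ±1)
(d) allowed
(e) allowed
(f) forbidden — Δm_l = -4 (E1 requires Δm_l = 0, ±1)
(g) allowed
(h) allowed
(i) allowed
(j) allowed
Total allowed: 7 of 10.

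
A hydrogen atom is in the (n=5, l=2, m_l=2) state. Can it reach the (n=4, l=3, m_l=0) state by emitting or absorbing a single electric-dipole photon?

l: 2 → 3 (Δl = +1). Δl = ±1 satisfied.
m_l: 2 → 0 (Δm_l = -2). |Δm_l| ≤ 1 violated.
The transition is electric-dipole forbidden.

forbidden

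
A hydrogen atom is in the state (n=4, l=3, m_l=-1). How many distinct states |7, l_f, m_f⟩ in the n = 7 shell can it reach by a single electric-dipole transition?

6

E1 requires Δl = ±1, so l_f ∈ {2, 4}; with 0 ≤ l_f ≤ n_f−1 = 6, the allowed l_f values are {2, 4}.
For l_f = 2: m_f ∈ {m_i−1, m_i, m_i+1} ∩ [−2, 2] = {-2, -1, 0} → 3 states.
For l_f = 4: m_f ∈ {m_i−1, m_i, m_i+1} ∩ [−4, 4] = {-2, -1, 0} → 3 states.
Total: 6.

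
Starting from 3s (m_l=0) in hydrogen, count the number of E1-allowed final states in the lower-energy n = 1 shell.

0

E1 requires l_f ∈ {-1, 1}, but neither lies in [0, 0], so no final state is reachable.
Total: 0.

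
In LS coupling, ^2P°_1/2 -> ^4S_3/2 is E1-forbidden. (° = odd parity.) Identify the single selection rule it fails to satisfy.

the ΔS = 0 rule

ΔS = 0: S: 1/2 → 3/2 — ✗.
Parity must change: odd → even — ✓.
ΔJ = 0, ±1 (not J=0↔0): J: 1/2 → 3/2, ΔJ = +1 — ✓.
ΔL = 0, ±1 (not L=0↔0): L: 1 → 0, ΔL = -1 — ✓.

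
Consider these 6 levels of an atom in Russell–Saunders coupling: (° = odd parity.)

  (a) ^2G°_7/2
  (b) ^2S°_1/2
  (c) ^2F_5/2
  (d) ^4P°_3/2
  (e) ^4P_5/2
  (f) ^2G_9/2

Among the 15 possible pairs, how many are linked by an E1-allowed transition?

3

(a)–(b): forbidden (parity, ΔL, ΔJ).
(a)–(c): allowed.
(a)–(d): forbidden (parity, ΔS, ΔL, ΔJ).
(a)–(e): forbidden (ΔS, ΔL).
(a)–(f): allowed.
(b)–(c): forbidden (ΔL, ΔJ).
(b)–(d): forbidden (parity, ΔS).
(b)–(e): forbidden (ΔS, ΔJ).
(b)–(f): forbidden (ΔL, ΔJ).
(c)–(d): forbidden (ΔS, ΔL).
(c)–(e): forbidden (parity, ΔS, ΔL).
(c)–(f): forbidden (parity, ΔJ).
(d)–(e): allowed.
(d)–(f): forbidden (ΔS, ΔL, ΔJ).
(e)–(f): forbidden (parity, ΔS, ΔL, ΔJ).
Allowed pairs: 3 of 15.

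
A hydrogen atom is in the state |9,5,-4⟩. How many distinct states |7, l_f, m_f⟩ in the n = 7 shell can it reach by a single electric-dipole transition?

5

E1 requires Δl = ±1, so l_f ∈ {4, 6}; with 0 ≤ l_f ≤ n_f−1 = 6, the allowed l_f values are {4, 6}.
For l_f = 4: m_f ∈ {m_i−1, m_i, m_i+1} ∩ [−4, 4] = {-4, -3} → 2 states.
For l_f = 6: m_f ∈ {m_i−1, m_i, m_i+1} ∩ [−6, 6] = {-5, -4, -3} → 3 states.
Total: 5.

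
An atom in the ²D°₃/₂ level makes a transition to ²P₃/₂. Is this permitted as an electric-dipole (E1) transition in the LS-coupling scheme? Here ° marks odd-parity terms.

ΔS = 0: S: 1/2 → 1/2 — satisfied.
ΔL = 0, ±1 (not L=0↔0): L: 2 → 1, ΔL = -1 — satisfied.
ΔJ = 0, ±1 (not J=0↔0): J: 3/2 → 3/2, ΔJ = +0 — satisfied.
Parity must change: odd → even — satisfied.
All four E1 rules are satisfied.

allowed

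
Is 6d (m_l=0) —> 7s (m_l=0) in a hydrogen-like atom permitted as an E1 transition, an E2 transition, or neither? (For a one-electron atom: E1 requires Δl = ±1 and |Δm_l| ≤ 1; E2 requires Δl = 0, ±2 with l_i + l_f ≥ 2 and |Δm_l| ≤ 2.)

E2

Δl = 0 − 2 = -2; l_i + l_f = 2.
Δm_l = +0.
E1 (Δl = ±1, |Δm_l| ≤ 1): not satisfied.
E2 (Δl = 0,±2, l_i+l_f ≥ 2, |Δm_l| ≤ 2): satisfied.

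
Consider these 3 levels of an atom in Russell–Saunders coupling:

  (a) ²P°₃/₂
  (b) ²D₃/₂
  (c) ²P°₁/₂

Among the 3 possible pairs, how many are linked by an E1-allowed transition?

(a)–(b): allowed.
(a)–(c): forbidden (parity).
(b)–(c): allowed.
Allowed pairs: 2 of 3.

2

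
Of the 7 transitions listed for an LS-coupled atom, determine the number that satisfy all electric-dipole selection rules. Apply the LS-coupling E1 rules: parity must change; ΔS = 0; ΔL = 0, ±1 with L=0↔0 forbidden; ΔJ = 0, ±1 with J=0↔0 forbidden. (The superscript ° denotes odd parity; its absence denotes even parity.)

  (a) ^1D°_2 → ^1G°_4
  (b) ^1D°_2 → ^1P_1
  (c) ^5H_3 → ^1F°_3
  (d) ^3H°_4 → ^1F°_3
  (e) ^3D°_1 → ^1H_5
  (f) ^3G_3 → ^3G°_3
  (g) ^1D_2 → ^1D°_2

(a) forbidden (parity, ΔL, ΔJ fail)
(b) allowed
(c) forbidden (ΔS, ΔL fail)
(d) forbidden (parity, ΔS, ΔL fail)
(e) forbidden (ΔS, ΔL, ΔJ fail)
(f) allowed
(g) allowed
Total allowed: 3 of 7.

3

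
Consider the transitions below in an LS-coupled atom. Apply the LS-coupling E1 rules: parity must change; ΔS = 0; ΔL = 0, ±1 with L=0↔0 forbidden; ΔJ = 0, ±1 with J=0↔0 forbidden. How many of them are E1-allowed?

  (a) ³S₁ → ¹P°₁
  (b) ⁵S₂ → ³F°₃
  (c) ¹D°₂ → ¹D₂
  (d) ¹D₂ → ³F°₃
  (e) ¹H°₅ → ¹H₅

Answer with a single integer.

2

(a) forbidden (ΔS fails)
(b) forbidden (ΔS, ΔL fail)
(c) allowed
(d) forbidden (ΔS fails)
(e) allowed
Total allowed: 2 of 5.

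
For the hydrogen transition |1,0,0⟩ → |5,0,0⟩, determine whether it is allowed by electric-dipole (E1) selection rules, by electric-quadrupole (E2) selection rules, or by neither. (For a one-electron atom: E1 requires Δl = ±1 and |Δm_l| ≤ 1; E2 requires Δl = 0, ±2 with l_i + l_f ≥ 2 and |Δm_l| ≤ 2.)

neither

Δl = 0 − 0 = +0; l_i + l_f = 0.
Δm_l = +0.
E1 (Δl = ±1, |Δm_l| ≤ 1): not satisfied.
E2 (Δl = 0,±2, l_i+l_f ≥ 2, |Δm_l| ≤ 2): not satisfied.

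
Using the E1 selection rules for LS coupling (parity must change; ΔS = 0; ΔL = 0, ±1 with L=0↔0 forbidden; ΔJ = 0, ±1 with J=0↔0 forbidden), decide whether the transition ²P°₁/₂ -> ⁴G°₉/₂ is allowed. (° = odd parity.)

forbidden

Reading off the term symbols: S 1/2→3/2, L 1→4, J 1/2→9/2, parity odd→odd.
Parity must change: odd → odd — fails.
ΔS = 0: S: 1/2 → 3/2 — fails.
ΔL = 0, ±1 (not L=0↔0): L: 1 → 4, ΔL = +3 — fails.
ΔJ = 0, ±1 (not J=0↔0): J: 1/2 → 9/2, ΔJ = +4 — fails.
Rule(s) violated: parity, ΔS, ΔL, ΔJ.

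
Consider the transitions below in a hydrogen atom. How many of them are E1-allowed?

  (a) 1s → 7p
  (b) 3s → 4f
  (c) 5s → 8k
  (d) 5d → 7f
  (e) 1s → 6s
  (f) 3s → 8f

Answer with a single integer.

2

(a) allowed
(b) forbidden — Δl = +3 (E1 requires Δl = ±1)
(c) forbidden — Δl = +7 (E1 requires Δl = ±1)
(d) allowed
(e) forbidden — Δl = +0 (E1 requires Δl = ±1)
(f) forbidden — Δl = +3 (E1 requires Δl = ±1)
Total allowed: 2 of 6.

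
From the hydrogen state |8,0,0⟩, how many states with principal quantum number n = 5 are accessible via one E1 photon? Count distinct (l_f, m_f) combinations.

E1 requires Δl = ±1, so l_f ∈ {-1, 1}; with 0 ≤ l_f ≤ n_f−1 = 4, the allowed l_f values are {1}.
For l_f = 1: m_f ∈ {m_i−1, m_i, m_i+1} ∩ [−1, 1] = {-1, 0, 1} → 3 states.
Total: 3.

3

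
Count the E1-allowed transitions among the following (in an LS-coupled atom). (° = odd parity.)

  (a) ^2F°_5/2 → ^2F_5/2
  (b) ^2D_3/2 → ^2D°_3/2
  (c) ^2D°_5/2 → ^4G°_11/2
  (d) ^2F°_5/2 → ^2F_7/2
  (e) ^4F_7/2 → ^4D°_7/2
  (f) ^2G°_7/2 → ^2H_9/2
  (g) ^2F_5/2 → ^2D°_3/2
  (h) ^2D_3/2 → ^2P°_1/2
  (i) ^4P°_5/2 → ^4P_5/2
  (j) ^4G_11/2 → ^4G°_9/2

(a) allowed
(b) allowed
(c) forbidden (parity, ΔS, ΔL, ΔJ fail)
(d) allowed
(e) allowed
(f) allowed
(g) allowed
(h) allowed
(i) allowed
(j) allowed
Total allowed: 9 of 10.

9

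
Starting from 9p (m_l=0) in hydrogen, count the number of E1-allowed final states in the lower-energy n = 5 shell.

E1 requires Δl = ±1, so l_f ∈ {0, 2}; with 0 ≤ l_f ≤ n_f−1 = 4, the allowed l_f values are {0, 2}.
For l_f = 0: m_f ∈ {m_i−1, m_i, m_i+1} ∩ [−0, 0] = {0} → 1 state.
For l_f = 2: m_f ∈ {m_i−1, m_i, m_i+1} ∩ [−2, 2] = {-1, 0, 1} → 3 states.
Total: 4.

4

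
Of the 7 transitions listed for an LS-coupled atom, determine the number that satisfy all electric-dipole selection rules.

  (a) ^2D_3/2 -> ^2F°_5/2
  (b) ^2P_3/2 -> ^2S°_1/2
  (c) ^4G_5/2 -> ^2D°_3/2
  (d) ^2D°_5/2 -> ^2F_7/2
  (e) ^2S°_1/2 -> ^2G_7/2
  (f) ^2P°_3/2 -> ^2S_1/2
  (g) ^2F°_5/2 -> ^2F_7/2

(a) allowed
(b) allowed
(c) forbidden (ΔS, ΔL fail)
(d) allowed
(e) forbidden (ΔL, ΔJ fail)
(f) allowed
(g) allowed
Total allowed: 5 of 7.

5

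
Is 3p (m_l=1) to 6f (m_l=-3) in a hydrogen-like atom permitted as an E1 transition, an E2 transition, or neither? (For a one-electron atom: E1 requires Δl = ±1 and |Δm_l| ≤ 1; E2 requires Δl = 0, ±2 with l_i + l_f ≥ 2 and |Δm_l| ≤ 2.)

Δl = 3 − 1 = +2; l_i + l_f = 4.
Δm_l = -4.
E1 (Δl = ±1, |Δm_l| ≤ 1): not satisfied.
E2 (Δl = 0,±2, l_i+l_f ≥ 2, |Δm_l| ≤ 2): not satisfied.

neither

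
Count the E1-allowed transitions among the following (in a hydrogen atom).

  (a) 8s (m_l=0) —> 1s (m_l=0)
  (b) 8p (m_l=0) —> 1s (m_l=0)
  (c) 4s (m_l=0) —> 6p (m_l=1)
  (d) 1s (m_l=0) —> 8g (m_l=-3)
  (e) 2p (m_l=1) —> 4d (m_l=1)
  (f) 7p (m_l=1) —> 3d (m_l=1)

4

(a) forbidden — Δl = +0 (E1 requires Δl = ±1)
(b) allowed
(c) allowed
(d) forbidden — Δl = +4 (E1 requires Δl = ±1); Δm_l = -3 (E1 requires Δm_l = 0, ±1)
(e) allowed
(f) allowed
Total allowed: 4 of 6.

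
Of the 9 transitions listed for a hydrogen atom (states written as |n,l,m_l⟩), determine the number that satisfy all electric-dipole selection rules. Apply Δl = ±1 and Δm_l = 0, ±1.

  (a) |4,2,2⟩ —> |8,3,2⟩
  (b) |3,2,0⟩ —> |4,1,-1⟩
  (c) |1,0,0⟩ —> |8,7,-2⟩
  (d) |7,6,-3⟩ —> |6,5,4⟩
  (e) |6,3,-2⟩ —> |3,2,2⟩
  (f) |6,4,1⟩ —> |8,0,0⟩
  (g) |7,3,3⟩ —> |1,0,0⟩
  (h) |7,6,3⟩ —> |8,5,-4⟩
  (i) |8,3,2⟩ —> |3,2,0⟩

(a) allowed
(b) allowed
(c) forbidden — Δl = +7 (E1 requires Δl = ±1); Δm_l = -2 (E1 requires Δm_l = 0, ±1)
(d) forbidden — Δm_l = +7 (E1 requires Δm_l = 0, ±1)
(e) forbidden — Δm_l = +4 (E1 requires Δm_l = 0, ±1)
(f) forbidden — Δl = -4 (E1 requires Δl = ±1)
(g) forbidden — Δl = -3 (E1 requires Δl = ±1); Δm_l = -3 (E1 requires Δm_l = 0, ±1)
(h) forbidden — Δm_l = -7 (E1 requires Δm_l = 0, ±1)
(i) forbidden — Δm_l = -2 (E1 requires Δm_l = 0, ±1)
Total allowed: 2 of 9.

2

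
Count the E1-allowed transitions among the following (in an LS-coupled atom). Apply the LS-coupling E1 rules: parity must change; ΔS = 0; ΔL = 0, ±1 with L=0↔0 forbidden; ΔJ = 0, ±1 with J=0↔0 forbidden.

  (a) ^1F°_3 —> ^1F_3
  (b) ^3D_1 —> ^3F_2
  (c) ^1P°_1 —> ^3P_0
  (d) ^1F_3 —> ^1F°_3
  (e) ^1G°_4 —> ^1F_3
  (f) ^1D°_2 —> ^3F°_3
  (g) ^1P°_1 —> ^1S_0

(a) allowed
(b) forbidden (parity fails)
(c) forbidden (ΔS fails)
(d) allowed
(e) allowed
(f) forbidden (parity, ΔS fail)
(g) allowed
Total allowed: 4 of 7.

4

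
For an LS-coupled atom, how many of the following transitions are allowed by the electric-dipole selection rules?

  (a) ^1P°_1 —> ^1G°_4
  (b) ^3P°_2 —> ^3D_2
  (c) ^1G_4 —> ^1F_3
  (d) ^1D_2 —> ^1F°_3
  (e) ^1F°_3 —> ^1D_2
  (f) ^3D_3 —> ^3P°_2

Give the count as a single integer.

(a) forbidden (parity, ΔL, ΔJ fail)
(b) allowed
(c) forbidden (parity fails)
(d) allowed
(e) allowed
(f) allowed
Total allowed: 4 of 6.

4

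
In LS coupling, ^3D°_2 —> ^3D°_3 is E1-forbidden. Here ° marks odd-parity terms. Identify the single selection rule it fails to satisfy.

parity

Parity must change: odd → odd — violated.
ΔS = 0: S: 1 → 1 — satisfied.
ΔL = 0, ±1 (not L=0↔0): L: 2 → 2, ΔL = +0 — satisfied.
ΔJ = 0, ±1 (not J=0↔0): J: 2 → 3, ΔJ = +1 — satisfied.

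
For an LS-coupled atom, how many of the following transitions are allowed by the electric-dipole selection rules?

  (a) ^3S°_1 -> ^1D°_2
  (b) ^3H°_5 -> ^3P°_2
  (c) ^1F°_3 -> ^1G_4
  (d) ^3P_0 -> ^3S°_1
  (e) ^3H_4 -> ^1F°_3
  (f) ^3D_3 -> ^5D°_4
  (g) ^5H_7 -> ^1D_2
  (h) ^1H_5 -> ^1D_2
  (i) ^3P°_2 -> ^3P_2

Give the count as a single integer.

3

(a) forbidden (parity, ΔS, ΔL fail)
(b) forbidden (parity, ΔL, ΔJ fail)
(c) allowed
(d) allowed
(e) forbidden (ΔS, ΔL fail)
(f) forbidden (ΔS fails)
(g) forbidden (parity, ΔS, ΔL, ΔJ fail)
(h) forbidden (parity, ΔL, ΔJ fail)
(i) allowed
Total allowed: 3 of 9.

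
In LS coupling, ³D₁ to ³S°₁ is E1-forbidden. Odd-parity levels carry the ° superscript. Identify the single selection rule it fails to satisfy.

the ΔL = 0, ±1 rule

Initial level: S=1, L=2, J=1, parity even. Final level: S=1, L=0, J=1, parity odd.
Parity must change: even → odd — passes.
ΔL = 0, ±1 (not L=0↔0): L: 2 → 0, ΔL = -2 — fails.
ΔJ = 0, ±1 (not J=0↔0): J: 1 → 1, ΔJ = +0 — passes.
ΔS = 0: S: 1 → 1 — passes.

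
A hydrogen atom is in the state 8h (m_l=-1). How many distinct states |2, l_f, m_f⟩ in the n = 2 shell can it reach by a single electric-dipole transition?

0

E1 requires l_f ∈ {4, 6}, but neither lies in [0, 1], so no final state is reachable.
Total: 0.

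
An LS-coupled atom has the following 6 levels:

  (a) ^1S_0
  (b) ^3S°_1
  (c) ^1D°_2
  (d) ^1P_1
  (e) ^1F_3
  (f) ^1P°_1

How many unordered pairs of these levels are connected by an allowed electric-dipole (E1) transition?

4

(a)–(b): forbidden (ΔS, ΔL).
(a)–(c): forbidden (ΔL, ΔJ).
(a)–(d): forbidden (parity).
(a)–(e): forbidden (parity, ΔL, ΔJ).
(a)–(f): allowed.
(b)–(c): forbidden (parity, ΔS, ΔL).
(b)–(d): forbidden (ΔS).
(b)–(e): forbidden (ΔS, ΔL, ΔJ).
(b)–(f): forbidden (parity, ΔS).
(c)–(d): allowed.
(c)–(e): allowed.
(c)–(f): forbidden (parity).
(d)–(e): forbidden (parity, ΔL, ΔJ).
(d)–(f): allowed.
(e)–(f): forbidden (ΔL, ΔJ).
Allowed pairs: 4 of 15.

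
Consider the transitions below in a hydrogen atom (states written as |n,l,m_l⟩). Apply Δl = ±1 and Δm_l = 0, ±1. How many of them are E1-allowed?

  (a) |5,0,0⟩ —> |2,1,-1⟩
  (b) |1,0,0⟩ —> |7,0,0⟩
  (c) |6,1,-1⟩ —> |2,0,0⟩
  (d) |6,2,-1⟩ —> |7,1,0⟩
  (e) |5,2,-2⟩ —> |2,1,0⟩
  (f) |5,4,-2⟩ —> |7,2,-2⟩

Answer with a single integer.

(a) allowed
(b) forbidden — Δl = +0 (E1 requires Δl = ±1)
(c) allowed
(d) allowed
(e) forbidden — Δm_l = +2 (E1 requires Δm_l = 0, ±1)
(f) forbidden — Δl = -2 (E1 requires Δl = ±1)
Total allowed: 3 of 6.

3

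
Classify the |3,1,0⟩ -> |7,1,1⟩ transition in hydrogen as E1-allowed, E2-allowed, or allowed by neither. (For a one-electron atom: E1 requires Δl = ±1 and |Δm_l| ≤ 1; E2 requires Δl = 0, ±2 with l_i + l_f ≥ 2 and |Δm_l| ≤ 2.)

Δl = 1 − 1 = +0; l_i + l_f = 2.
Δm_l = +1.
E1 (Δl = ±1, |Δm_l| ≤ 1): not satisfied.
E2 (Δl = 0,±2, l_i+l_f ≥ 2, |Δm_l| ≤ 2): satisfied.

E2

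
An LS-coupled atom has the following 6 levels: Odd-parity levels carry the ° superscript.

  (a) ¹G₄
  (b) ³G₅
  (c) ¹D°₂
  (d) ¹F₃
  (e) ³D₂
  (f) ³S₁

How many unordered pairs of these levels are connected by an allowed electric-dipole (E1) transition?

1

(a)–(b): forbidden (parity, ΔS).
(a)–(c): forbidden (ΔL, ΔJ).
(a)–(d): forbidden (parity).
(a)–(e): forbidden (parity, ΔS, ΔL, ΔJ).
(a)–(f): forbidden (parity, ΔS, ΔL, ΔJ).
(b)–(c): forbidden (ΔS, ΔL, ΔJ).
(b)–(d): forbidden (parity, ΔS, ΔJ).
(b)–(e): forbidden (parity, ΔL, ΔJ).
(b)–(f): forbidden (parity, ΔL, ΔJ).
(c)–(d): allowed.
(c)–(e): forbidden (ΔS).
(c)–(f): forbidden (ΔS, ΔL).
(d)–(e): forbidden (parity, ΔS).
(d)–(f): forbidden (parity, ΔS, ΔL, ΔJ).
(e)–(f): forbidden (parity, ΔL).
Allowed pairs: 1 of 15.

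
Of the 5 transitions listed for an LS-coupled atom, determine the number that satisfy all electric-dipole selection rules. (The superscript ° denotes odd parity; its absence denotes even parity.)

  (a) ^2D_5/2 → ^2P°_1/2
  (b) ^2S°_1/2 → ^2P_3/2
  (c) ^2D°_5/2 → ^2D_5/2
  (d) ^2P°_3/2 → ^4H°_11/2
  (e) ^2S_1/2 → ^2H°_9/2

2

(a) forbidden (ΔJ fails)
(b) allowed
(c) allowed
(d) forbidden (parity, ΔS, ΔL, ΔJ fail)
(e) forbidden (ΔL, ΔJ fail)
Total allowed: 2 of 5.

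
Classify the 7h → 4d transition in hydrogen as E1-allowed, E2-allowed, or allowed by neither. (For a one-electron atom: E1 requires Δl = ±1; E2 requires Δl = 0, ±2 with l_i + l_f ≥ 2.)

neither

Δl = 2 − 5 = -3; l_i + l_f = 7.
E1 (Δl = ±1): not satisfied.
E2 (Δl = 0,±2, l_i+l_f ≥ 2): not satisfied.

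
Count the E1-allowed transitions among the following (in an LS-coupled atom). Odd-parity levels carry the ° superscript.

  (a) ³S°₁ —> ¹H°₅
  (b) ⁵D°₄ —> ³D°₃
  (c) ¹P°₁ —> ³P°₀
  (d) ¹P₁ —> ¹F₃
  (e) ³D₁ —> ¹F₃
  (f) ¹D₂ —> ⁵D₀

(a) forbidden (parity, ΔS, ΔL, ΔJ fail)
(b) forbidden (parity, ΔS fail)
(c) forbidden (parity, ΔS fail)
(d) forbidden (parity, ΔL, ΔJ fail)
(e) forbidden (parity, ΔS, ΔJ fail)
(f) forbidden (parity, ΔS, ΔJ fail)
Total allowed: 0 of 6.

0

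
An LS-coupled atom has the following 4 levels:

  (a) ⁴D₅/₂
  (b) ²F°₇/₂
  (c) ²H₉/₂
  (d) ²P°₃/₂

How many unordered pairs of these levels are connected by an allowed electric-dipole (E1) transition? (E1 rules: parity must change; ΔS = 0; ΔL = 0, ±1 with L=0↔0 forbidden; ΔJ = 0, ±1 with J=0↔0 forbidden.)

(a)–(b): forbidden (ΔS).
(a)–(c): forbidden (parity, ΔS, ΔL, ΔJ).
(a)–(d): forbidden (ΔS).
(b)–(c): forbidden (ΔL).
(b)–(d): forbidden (parity, ΔL, ΔJ).
(c)–(d): forbidden (ΔL, ΔJ).
Allowed pairs: 0 of 6.

0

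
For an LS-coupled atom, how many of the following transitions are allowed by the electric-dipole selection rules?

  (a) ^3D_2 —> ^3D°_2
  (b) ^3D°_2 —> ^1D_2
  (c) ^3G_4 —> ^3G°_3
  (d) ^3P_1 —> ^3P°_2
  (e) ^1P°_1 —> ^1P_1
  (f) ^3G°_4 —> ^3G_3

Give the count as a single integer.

5

(a) allowed
(b) forbidden (ΔS fails)
(c) allowed
(d) allowed
(e) allowed
(f) allowed
Total allowed: 5 of 6.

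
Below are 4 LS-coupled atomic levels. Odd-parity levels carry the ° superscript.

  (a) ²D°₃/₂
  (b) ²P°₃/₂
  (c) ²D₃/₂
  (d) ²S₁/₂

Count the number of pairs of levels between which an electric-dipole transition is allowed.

3

(a)–(b): forbidden (parity).
(a)–(c): allowed.
(a)–(d): forbidden (ΔL).
(b)–(c): allowed.
(b)–(d): allowed.
(c)–(d): forbidden (parity, ΔL).
Allowed pairs: 3 of 6.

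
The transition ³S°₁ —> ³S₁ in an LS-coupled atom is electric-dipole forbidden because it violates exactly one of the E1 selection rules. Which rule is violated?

Initial level: S=1, L=0, J=1, parity odd. Final level: S=1, L=0, J=1, parity even.
ΔJ = 0, ±1 (not J=0↔0): J: 1 → 1, ΔJ = +0 — passes.
Parity must change: odd → even — passes.
ΔS = 0: S: 1 → 1 — passes.
ΔL = 0, ±1 (not L=0↔0): L: 0 → 0, ΔL = +0 — fails.

the L=0 ↔ L=0 exclusion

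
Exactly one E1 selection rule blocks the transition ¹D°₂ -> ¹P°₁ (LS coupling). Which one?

parity

Initial level: S=0, L=2, J=2, parity odd. Final level: S=0, L=1, J=1, parity odd.
Parity must change: odd → odd — fails.
ΔS = 0: S: 0 → 0 — ok.
ΔL = 0, ±1 (not L=0↔0): L: 2 → 1, ΔL = -1 — ok.
ΔJ = 0, ±1 (not J=0↔0): J: 2 → 1, ΔJ = -1 — ok.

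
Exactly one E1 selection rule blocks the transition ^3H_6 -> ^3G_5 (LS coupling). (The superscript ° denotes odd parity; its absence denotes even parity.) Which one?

Parity must change: even → even — fails.
ΔS = 0: S: 1 → 1 — passes.
ΔL = 0, ±1 (not L=0↔0): L: 5 → 4, ΔL = -1 — passes.
ΔJ = 0, ±1 (not J=0↔0): J: 6 → 5, ΔJ = -1 — passes.

parity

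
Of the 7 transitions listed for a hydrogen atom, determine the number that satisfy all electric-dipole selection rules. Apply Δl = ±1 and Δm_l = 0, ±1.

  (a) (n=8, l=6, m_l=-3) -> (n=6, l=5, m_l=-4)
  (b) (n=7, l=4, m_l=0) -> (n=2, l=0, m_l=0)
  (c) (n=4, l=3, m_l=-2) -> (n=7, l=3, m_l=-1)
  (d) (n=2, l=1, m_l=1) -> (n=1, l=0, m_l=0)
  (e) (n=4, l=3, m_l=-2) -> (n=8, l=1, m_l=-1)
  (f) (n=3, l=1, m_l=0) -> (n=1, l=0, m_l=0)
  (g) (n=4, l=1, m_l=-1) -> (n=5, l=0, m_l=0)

4

(a) allowed
(b) forbidden — Δl = -4 (E1 requires Δl = ±1)
(c) forbidden — Δl = +0 (E1 requires Δl = ±1)
(d) allowed
(e) forbidden — Δl = -2 (E1 requires Δl = ±1)
(f) allowed
(g) allowed
Total allowed: 4 of 7.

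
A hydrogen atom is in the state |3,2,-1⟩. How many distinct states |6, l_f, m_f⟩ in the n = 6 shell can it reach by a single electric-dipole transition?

E1 requires Δl = ±1, so l_f ∈ {1, 3}; with 0 ≤ l_f ≤ n_f−1 = 5, the allowed l_f values are {1, 3}.
For l_f = 1: m_f ∈ {m_i−1, m_i, m_i+1} ∩ [−1, 1] = {-1, 0} → 2 states.
For l_f = 3: m_f ∈ {m_i−1, m_i, m_i+1} ∩ [−3, 3] = {-2, -1, 0} → 3 states.
Total: 5.

5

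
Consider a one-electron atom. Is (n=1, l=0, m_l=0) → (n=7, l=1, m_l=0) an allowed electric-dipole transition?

Δl = 1 − 0 = +1; the E1 rule Δl = ±1 is ok.
Δm_l = 0 − (0) = +0. E1 requires Δm_l = 0, ±1: ok.
All E1 selection rules are satisfied.

allowed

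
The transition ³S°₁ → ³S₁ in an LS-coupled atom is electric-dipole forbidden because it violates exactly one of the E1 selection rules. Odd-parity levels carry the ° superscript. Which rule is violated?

the L=0 ↔ L=0 exclusion

Reading off the term symbols: S 1→1, L 0→0, J 1→1, parity odd→even.
Parity must change: odd → even — ✓.
ΔS = 0: S: 1 → 1 — ✓.
ΔL = 0, ±1 (not L=0↔0): L: 0 → 0, ΔL = +0 — ✗.
ΔJ = 0, ±1 (not J=0↔0): J: 1 → 1, ΔJ = +0 — ✓.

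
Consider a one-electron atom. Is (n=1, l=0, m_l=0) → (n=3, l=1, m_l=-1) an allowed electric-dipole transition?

Initial l = 0, final l = 1, so Δl = +1. E1 requires Δl = ±1: passes.
Δm_l = -1 − (0) = -1. E1 requires Δm_l = 0, ±1: passes.
All E1 selection rules are satisfied.

allowed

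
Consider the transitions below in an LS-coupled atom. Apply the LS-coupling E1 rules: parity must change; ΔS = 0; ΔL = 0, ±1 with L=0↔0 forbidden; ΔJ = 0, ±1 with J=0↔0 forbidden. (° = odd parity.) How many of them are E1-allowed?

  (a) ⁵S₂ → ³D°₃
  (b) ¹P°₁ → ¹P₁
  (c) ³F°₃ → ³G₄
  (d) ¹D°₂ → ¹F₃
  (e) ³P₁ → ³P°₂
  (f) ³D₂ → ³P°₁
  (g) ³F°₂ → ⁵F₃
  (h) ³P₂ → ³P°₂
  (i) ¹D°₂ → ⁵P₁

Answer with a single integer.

6

(a) forbidden (ΔS, ΔL fail)
(b) allowed
(c) allowed
(d) allowed
(e) allowed
(f) allowed
(g) forbidden (ΔS fails)
(h) allowed
(i) forbidden (ΔS fails)
Total allowed: 6 of 9.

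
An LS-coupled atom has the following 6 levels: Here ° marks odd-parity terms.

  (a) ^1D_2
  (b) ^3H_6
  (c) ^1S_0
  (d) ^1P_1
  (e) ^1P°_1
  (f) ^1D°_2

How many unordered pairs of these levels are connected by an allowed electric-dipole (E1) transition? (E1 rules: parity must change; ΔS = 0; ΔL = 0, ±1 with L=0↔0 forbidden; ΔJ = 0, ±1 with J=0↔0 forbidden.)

5

(a)–(b): forbidden (parity, ΔS, ΔL, ΔJ).
(a)–(c): forbidden (parity, ΔL, ΔJ).
(a)–(d): forbidden (parity).
(a)–(e): allowed.
(a)–(f): allowed.
(b)–(c): forbidden (parity, ΔS, ΔL, ΔJ).
(b)–(d): forbidden (parity, ΔS, ΔL, ΔJ).
(b)–(e): forbidden (ΔS, ΔL, ΔJ).
(b)–(f): forbidden (ΔS, ΔL, ΔJ).
(c)–(d): forbidden (parity).
(c)–(e): allowed.
(c)–(f): forbidden (ΔL, ΔJ).
(d)–(e): allowed.
(d)–(f): allowed.
(e)–(f): forbidden (parity).
Allowed pairs: 5 of 15.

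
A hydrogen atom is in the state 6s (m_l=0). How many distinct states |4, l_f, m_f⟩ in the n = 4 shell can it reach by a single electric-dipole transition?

3

E1 requires Δl = ±1, so l_f ∈ {-1, 1}; with 0 ≤ l_f ≤ n_f−1 = 3, the allowed l_f values are {1}.
For l_f = 1: m_f ∈ {m_i−1, m_i, m_i+1} ∩ [−1, 1] = {-1, 0, 1} → 3 states.
Total: 3.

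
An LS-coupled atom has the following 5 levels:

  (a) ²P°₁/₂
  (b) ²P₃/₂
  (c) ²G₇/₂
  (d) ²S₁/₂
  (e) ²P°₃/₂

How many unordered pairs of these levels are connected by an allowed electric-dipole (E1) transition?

(a)–(b): allowed.
(a)–(c): forbidden (ΔL, ΔJ).
(a)–(d): allowed.
(a)–(e): forbidden (parity).
(b)–(c): forbidden (parity, ΔL, ΔJ).
(b)–(d): forbidden (parity).
(b)–(e): allowed.
(c)–(d): forbidden (parity, ΔL, ΔJ).
(c)–(e): forbidden (ΔL, ΔJ).
(d)–(e): allowed.
Allowed pairs: 4 of 10.

4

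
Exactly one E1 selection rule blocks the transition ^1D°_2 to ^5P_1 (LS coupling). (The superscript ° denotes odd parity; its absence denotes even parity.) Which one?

Initial level: S=0, L=2, J=2, parity odd. Final level: S=2, L=1, J=1, parity even.
Parity must change: odd → even — passes.
ΔS = 0: S: 0 → 2 — fails.
ΔL = 0, ±1 (not L=0↔0): L: 2 → 1, ΔL = -1 — passes.
ΔJ = 0, ±1 (not J=0↔0): J: 2 → 1, ΔJ = -1 — passes.

the ΔS = 0 rule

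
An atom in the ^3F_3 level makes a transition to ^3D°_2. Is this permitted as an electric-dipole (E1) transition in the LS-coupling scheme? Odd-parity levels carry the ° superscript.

allowed

Initial level: S=1, L=3, J=3, parity even. Final level: S=1, L=2, J=2, parity odd.
Parity must change: even → odd — passes.
ΔS = 0: S: 1 → 1 — passes.
ΔL = 0, ±1 (not L=0↔0): L: 3 → 2, ΔL = -1 — passes.
ΔJ = 0, ±1 (not J=0↔0): J: 3 → 2, ΔJ = -1 — passes.
All four E1 rules are satisfied.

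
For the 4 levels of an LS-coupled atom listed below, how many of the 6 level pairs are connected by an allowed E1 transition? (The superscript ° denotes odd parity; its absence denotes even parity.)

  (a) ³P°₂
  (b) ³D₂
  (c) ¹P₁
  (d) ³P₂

(a)–(b): allowed.
(a)–(c): forbidden (ΔS).
(a)–(d): allowed.
(b)–(c): forbidden (parity, ΔS).
(b)–(d): forbidden (parity).
(c)–(d): forbidden (parity, ΔS).
Allowed pairs: 2 of 6.

2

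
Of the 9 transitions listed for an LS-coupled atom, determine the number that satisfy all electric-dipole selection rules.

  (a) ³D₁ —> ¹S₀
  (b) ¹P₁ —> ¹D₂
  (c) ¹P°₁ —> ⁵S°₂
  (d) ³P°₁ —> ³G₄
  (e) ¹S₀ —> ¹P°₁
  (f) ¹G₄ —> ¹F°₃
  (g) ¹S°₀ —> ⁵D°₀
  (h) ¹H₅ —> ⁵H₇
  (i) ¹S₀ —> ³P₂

(a) forbidden (parity, ΔS, ΔL fail)
(b) forbidden (parity fails)
(c) forbidden (parity, ΔS fail)
(d) forbidden (ΔL, ΔJ fail)
(e) allowed
(f) allowed
(g) forbidden (parity, ΔS, ΔL, ΔJ fail)
(h) forbidden (parity, ΔS, ΔJ fail)
(i) forbidden (parity, ΔS, ΔJ fail)
Total allowed: 2 of 9.

2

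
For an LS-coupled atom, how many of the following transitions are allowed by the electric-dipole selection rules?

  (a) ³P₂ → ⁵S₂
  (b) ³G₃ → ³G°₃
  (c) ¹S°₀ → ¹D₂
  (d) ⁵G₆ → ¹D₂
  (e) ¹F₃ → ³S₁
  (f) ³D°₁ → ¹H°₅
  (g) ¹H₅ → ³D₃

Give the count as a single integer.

1

(a) forbidden (parity, ΔS fail)
(b) allowed
(c) forbidden (ΔL, ΔJ fail)
(d) forbidden (parity, ΔS, ΔL, ΔJ fail)
(e) forbidden (parity, ΔS, ΔL, ΔJ fail)
(f) forbidden (parity, ΔS, ΔL, ΔJ fail)
(g) forbidden (parity, ΔS, ΔL, ΔJ fail)
Total allowed: 1 of 7.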